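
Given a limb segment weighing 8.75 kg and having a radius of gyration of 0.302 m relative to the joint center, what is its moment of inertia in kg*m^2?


I = m * k^2
I = 8.75 * 0.302^2
k^2 = 0.0912
I = 0.7980


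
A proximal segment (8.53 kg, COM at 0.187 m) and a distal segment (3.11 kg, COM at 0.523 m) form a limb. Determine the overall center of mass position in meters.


COM = (m1*x1 + m2*x2) / (m1 + m2)
COM = (8.53*0.187 + 3.11*0.523) / (8.53 + 3.11)
Numerator = 3.2216
Denominator = 11.6400
COM = 0.2768


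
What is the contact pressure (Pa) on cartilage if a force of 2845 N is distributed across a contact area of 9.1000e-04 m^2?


P = F / A
P = 2845 / 9.1000e-04
P = 3.1264e+06


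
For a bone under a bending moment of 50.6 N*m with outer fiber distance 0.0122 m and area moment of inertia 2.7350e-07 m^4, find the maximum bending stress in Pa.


sigma = M * c / I
sigma = 50.6 * 0.0122 / 2.7350e-07
M * c = 0.6173
sigma = 2.2571e+06


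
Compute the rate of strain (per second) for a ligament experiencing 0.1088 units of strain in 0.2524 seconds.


strain_rate = delta_strain / delta_t
strain_rate = 0.1088 / 0.2524
strain_rate = 0.4311


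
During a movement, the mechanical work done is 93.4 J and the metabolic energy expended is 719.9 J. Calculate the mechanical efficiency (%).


eta = (W_mech / E_meta) * 100
eta = (93.4 / 719.9) * 100
ratio = 0.1297
eta = 12.9740


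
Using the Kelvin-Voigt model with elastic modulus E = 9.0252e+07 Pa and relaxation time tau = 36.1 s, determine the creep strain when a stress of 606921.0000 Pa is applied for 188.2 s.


epsilon(t) = (sigma/E) * (1 - exp(-t/tau))
sigma/E = 606921.0000 / 9.0252e+07 = 0.0067
exp(-t/tau) = exp(-188.2 / 36.1) = 0.0054
epsilon = 0.0067 * (1 - 0.0054)
epsilon = 0.0067


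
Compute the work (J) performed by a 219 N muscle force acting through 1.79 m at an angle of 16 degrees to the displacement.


W = F * d * cos(theta)
theta = 16 deg = 0.2793 rad
cos(theta) = 0.9613
W = 219 * 1.79 * 0.9613
W = 376.8242


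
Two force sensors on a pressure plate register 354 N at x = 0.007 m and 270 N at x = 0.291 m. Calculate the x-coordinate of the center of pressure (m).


COP_x = (F1*x1 + F2*x2) / (F1 + F2)
COP_x = (354*0.007 + 270*0.291) / (354 + 270)
Numerator = 81.0480
Denominator = 624
COP_x = 0.1299


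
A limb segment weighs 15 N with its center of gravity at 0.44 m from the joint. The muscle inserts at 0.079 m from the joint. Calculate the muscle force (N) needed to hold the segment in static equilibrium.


F_muscle = W * d_load / d_muscle
F_muscle = 15 * 0.44 / 0.079
Numerator = 6.6000
F_muscle = 83.5443


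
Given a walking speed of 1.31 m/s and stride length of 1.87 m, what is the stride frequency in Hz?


f = v / stride_length
f = 1.31 / 1.87
f = 0.7005


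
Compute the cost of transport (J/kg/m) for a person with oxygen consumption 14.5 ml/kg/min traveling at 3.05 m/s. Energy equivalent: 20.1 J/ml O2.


Power per kg = VO2 * 20.1 / 60
Power per kg = 14.5 * 20.1 / 60 = 4.8575 W/kg
Cost = power_per_kg / speed
Cost = 4.8575 / 3.05
Cost = 1.5926


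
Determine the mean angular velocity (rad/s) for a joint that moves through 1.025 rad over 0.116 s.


omega = delta_theta / delta_t
omega = 1.025 / 0.116
omega = 8.8362


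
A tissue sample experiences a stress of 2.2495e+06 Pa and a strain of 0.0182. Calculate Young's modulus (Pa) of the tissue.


E = stress / strain
E = 2.2495e+06 / 0.0182
E = 1.2360e+08


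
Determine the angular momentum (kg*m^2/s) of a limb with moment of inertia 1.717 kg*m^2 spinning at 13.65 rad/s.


L = I * omega
L = 1.717 * 13.65
L = 23.4371


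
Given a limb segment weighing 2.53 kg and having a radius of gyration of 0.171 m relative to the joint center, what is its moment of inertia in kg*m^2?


I = m * k^2
I = 2.53 * 0.171^2
k^2 = 0.0292
I = 0.0740


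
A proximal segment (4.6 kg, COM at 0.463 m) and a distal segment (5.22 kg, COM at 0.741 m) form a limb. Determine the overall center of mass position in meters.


COM = (m1*x1 + m2*x2) / (m1 + m2)
COM = (4.6*0.463 + 5.22*0.741) / (4.6 + 5.22)
Numerator = 5.9978
Denominator = 9.8200
COM = 0.6108


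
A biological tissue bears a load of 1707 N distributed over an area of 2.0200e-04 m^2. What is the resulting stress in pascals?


stress = F / A
stress = 1707 / 2.0200e-04
stress = 8.4505e+06


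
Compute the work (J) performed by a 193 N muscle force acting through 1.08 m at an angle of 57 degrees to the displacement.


W = F * d * cos(theta)
theta = 57 deg = 0.9948 rad
cos(theta) = 0.5446
W = 193 * 1.08 * 0.5446
W = 113.5246


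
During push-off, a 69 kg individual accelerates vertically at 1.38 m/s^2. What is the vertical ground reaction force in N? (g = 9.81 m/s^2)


GRF = m * (g + a)
GRF = 69 * (9.81 + 1.38)
GRF = 69 * 11.1900
GRF = 772.1100


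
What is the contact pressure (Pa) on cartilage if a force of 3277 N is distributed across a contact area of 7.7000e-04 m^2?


P = F / A
P = 3277 / 7.7000e-04
P = 4.2558e+06


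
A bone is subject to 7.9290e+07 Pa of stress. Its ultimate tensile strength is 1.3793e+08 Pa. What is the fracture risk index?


FRI = applied / ultimate
FRI = 7.9290e+07 / 1.3793e+08
FRI = 0.5749


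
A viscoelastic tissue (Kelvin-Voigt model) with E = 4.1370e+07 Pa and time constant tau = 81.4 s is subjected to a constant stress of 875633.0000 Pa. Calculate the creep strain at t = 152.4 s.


epsilon(t) = (sigma/E) * (1 - exp(-t/tau))
sigma/E = 875633.0000 / 4.1370e+07 = 0.0212
exp(-t/tau) = exp(-152.4 / 81.4) = 0.1538
epsilon = 0.0212 * (1 - 0.1538)
epsilon = 0.0179


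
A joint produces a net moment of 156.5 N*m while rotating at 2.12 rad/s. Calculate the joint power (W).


P = M * omega
P = 156.5 * 2.12
P = 331.7800


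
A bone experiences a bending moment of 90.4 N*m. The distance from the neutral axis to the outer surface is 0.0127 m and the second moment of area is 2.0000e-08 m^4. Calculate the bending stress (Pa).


sigma = M * c / I
sigma = 90.4 * 0.0127 / 2.0000e-08
M * c = 1.1481
sigma = 5.7404e+07


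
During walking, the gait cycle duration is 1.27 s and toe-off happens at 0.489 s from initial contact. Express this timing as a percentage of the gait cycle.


pct = (event_time / cycle_time) * 100
pct = (0.489 / 1.27) * 100
ratio = 0.3850
pct = 38.5039


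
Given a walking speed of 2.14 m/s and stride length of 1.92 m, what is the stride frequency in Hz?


f = v / stride_length
f = 2.14 / 1.92
f = 1.1146


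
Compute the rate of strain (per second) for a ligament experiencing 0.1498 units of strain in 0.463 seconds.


strain_rate = delta_strain / delta_t
strain_rate = 0.1498 / 0.463
strain_rate = 0.3235


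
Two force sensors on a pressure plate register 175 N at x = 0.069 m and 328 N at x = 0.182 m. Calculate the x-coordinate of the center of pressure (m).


COP_x = (F1*x1 + F2*x2) / (F1 + F2)
COP_x = (175*0.069 + 328*0.182) / (175 + 328)
Numerator = 71.7710
Denominator = 503
COP_x = 0.1427


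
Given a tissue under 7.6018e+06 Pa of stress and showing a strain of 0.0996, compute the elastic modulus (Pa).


E = stress / strain
E = 7.6018e+06 / 0.0996
E = 7.6323e+07


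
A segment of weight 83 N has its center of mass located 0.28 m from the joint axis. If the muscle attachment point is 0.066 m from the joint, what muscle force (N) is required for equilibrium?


F_muscle = W * d_load / d_muscle
F_muscle = 83 * 0.28 / 0.066
Numerator = 23.2400
F_muscle = 352.1212


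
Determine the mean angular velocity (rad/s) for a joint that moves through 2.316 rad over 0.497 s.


omega = delta_theta / delta_t
omega = 2.316 / 0.497
omega = 4.6600


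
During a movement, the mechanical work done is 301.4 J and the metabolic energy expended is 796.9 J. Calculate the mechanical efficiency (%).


eta = (W_mech / E_meta) * 100
eta = (301.4 / 796.9) * 100
ratio = 0.3782
eta = 37.8216


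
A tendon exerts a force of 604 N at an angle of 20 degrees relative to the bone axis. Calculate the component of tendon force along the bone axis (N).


F_eff = F_tendon * cos(theta)
theta = 20 deg = 0.3491 rad
cos(theta) = 0.9397
F_eff = 604 * 0.9397
F_eff = 567.5743


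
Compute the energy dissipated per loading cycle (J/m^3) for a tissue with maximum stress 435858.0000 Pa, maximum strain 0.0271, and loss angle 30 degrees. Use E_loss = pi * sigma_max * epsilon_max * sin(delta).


E_loss = pi * sigma_max * epsilon_max * sin(delta)
delta = 30 deg = 0.5236 rad
sin(delta) = 0.5000
E_loss = pi * 435858.0000 * 0.0271 * 0.5000
E_loss = 18553.8563


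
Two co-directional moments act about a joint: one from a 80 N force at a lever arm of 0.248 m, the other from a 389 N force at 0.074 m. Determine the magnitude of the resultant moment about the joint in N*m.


M = F1 * d1 + F2 * d2
M = 80 * 0.248 + 389 * 0.074
M = 19.8400 + 28.7860
M = 48.6260


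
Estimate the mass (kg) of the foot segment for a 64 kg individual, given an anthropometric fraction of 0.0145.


m_segment = body_mass * fraction
m_segment = 64 * 0.0145
m_segment = 0.9280


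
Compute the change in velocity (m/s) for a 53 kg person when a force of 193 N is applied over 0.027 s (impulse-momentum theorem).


J = F * dt = 193 * 0.027 = 5.2110 N*s
delta_v = J / m
delta_v = 5.2110 / 53
delta_v = 0.0983


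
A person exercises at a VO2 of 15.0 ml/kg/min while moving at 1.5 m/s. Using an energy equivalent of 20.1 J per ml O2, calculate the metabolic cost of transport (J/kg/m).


Power per kg = VO2 * 20.1 / 60
Power per kg = 15.0 * 20.1 / 60 = 5.0250 W/kg
Cost = power_per_kg / speed
Cost = 5.0250 / 1.5
Cost = 3.3500


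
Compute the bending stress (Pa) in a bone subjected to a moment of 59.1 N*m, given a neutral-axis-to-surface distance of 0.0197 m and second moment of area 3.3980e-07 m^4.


sigma = M * c / I
sigma = 59.1 * 0.0197 / 3.3980e-07
M * c = 1.1643
sigma = 3.4263e+06


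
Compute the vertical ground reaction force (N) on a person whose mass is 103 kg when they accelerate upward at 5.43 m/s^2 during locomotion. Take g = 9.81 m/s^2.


GRF = m * (g + a)
GRF = 103 * (9.81 + 5.43)
GRF = 103 * 15.2400
GRF = 1569.7200


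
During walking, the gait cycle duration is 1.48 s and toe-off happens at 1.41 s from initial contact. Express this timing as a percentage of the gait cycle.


pct = (event_time / cycle_time) * 100
pct = (1.41 / 1.48) * 100
ratio = 0.9527
pct = 95.2703


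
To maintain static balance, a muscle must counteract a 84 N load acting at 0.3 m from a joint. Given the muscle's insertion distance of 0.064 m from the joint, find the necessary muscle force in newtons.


F_muscle = W * d_load / d_muscle
F_muscle = 84 * 0.3 / 0.064
Numerator = 25.2000
F_muscle = 393.7500


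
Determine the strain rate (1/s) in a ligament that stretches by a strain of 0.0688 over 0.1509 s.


strain_rate = delta_strain / delta_t
strain_rate = 0.0688 / 0.1509
strain_rate = 0.4559


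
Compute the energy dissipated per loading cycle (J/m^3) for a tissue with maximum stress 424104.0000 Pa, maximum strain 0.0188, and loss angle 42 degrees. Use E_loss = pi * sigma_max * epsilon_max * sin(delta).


E_loss = pi * sigma_max * epsilon_max * sin(delta)
delta = 42 deg = 0.7330 rad
sin(delta) = 0.6691
E_loss = pi * 424104.0000 * 0.0188 * 0.6691
E_loss = 16760.6550


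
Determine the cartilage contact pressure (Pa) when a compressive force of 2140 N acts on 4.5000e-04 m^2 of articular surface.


P = F / A
P = 2140 / 4.5000e-04
P = 4.7556e+06


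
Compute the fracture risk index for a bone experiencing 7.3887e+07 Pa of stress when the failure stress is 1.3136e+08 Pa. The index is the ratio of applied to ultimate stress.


FRI = applied / ultimate
FRI = 7.3887e+07 / 1.3136e+08
FRI = 0.5625


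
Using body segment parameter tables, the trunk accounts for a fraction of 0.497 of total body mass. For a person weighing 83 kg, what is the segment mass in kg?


m_segment = body_mass * fraction
m_segment = 83 * 0.497
m_segment = 41.2510


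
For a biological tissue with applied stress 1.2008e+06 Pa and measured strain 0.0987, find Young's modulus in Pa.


E = stress / strain
E = 1.2008e+06 / 0.0987
E = 1.2166e+07


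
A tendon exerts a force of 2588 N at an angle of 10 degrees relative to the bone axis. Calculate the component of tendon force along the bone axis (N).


F_eff = F_tendon * cos(theta)
theta = 10 deg = 0.1745 rad
cos(theta) = 0.9848
F_eff = 2588 * 0.9848
F_eff = 2548.6825


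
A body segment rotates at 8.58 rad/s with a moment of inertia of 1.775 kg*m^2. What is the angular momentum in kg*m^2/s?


L = I * omega
L = 1.775 * 8.58
L = 15.2295


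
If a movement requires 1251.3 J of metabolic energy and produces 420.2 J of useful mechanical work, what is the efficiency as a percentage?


eta = (W_mech / E_meta) * 100
eta = (420.2 / 1251.3) * 100
ratio = 0.3358
eta = 33.5811


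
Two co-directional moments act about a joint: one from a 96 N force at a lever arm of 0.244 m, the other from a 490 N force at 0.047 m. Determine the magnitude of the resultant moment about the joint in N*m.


M = F1 * d1 + F2 * d2
M = 96 * 0.244 + 490 * 0.047
M = 23.4240 + 23.0300
M = 46.4540


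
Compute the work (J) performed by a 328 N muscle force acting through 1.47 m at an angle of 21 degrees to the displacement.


W = F * d * cos(theta)
theta = 21 deg = 0.3665 rad
cos(theta) = 0.9336
W = 328 * 1.47 * 0.9336
W = 450.1351


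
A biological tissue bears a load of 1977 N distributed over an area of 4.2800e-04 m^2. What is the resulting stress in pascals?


stress = F / A
stress = 1977 / 4.2800e-04
stress = 4.6192e+06


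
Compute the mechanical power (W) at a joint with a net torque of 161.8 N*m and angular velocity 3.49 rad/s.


P = M * omega
P = 161.8 * 3.49
P = 564.6820


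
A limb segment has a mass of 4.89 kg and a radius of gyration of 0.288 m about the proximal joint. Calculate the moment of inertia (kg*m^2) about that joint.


I = m * k^2
I = 4.89 * 0.288^2
k^2 = 0.0829
I = 0.4056


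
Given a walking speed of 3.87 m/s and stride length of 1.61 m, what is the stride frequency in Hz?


f = v / stride_length
f = 3.87 / 1.61
f = 2.4037


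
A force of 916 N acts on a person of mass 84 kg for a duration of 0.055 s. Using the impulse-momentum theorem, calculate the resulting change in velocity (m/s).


J = F * dt = 916 * 0.055 = 50.3800 N*s
delta_v = J / m
delta_v = 50.3800 / 84
delta_v = 0.5998


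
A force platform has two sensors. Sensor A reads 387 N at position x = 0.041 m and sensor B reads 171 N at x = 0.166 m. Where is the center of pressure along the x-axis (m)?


COP_x = (F1*x1 + F2*x2) / (F1 + F2)
COP_x = (387*0.041 + 171*0.166) / (387 + 171)
Numerator = 44.2530
Denominator = 558
COP_x = 0.0793


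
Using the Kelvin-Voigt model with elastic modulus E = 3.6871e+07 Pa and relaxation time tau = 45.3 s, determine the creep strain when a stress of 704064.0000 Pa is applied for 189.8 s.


epsilon(t) = (sigma/E) * (1 - exp(-t/tau))
sigma/E = 704064.0000 / 3.6871e+07 = 0.0191
exp(-t/tau) = exp(-189.8 / 45.3) = 0.0151
epsilon = 0.0191 * (1 - 0.0151)
epsilon = 0.0188


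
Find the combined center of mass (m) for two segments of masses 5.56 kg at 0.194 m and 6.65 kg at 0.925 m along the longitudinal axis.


COM = (m1*x1 + m2*x2) / (m1 + m2)
COM = (5.56*0.194 + 6.65*0.925) / (5.56 + 6.65)
Numerator = 7.2299
Denominator = 12.2100
COM = 0.5921


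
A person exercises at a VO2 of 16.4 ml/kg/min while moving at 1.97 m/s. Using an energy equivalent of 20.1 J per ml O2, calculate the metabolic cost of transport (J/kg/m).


Power per kg = VO2 * 20.1 / 60
Power per kg = 16.4 * 20.1 / 60 = 5.4940 W/kg
Cost = power_per_kg / speed
Cost = 5.4940 / 1.97
Cost = 2.7888


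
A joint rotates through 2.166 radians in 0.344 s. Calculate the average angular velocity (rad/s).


omega = delta_theta / delta_t
omega = 2.166 / 0.344
omega = 6.2965


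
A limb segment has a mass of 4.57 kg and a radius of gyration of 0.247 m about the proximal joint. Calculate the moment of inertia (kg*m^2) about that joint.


I = m * k^2
I = 4.57 * 0.247^2
k^2 = 0.0610
I = 0.2788


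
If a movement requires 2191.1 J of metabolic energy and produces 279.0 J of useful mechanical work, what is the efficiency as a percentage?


eta = (W_mech / E_meta) * 100
eta = (279.0 / 2191.1) * 100
ratio = 0.1273
eta = 12.7333


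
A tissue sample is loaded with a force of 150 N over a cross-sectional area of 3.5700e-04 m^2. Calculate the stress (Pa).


stress = F / A
stress = 150 / 3.5700e-04
stress = 420168.0672


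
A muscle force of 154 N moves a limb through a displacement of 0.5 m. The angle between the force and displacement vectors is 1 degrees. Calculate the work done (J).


W = F * d * cos(theta)
theta = 1 deg = 0.0175 rad
cos(theta) = 0.9998
W = 154 * 0.5 * 0.9998
W = 76.9883


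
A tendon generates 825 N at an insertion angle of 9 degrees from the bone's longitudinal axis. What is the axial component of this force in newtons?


F_eff = F_tendon * cos(theta)
theta = 9 deg = 0.1571 rad
cos(theta) = 0.9877
F_eff = 825 * 0.9877
F_eff = 814.8429


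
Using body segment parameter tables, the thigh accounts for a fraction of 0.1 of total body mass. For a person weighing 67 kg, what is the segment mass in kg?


m_segment = body_mass * fraction
m_segment = 67 * 0.1
m_segment = 6.7000


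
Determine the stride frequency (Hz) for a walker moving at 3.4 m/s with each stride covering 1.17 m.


f = v / stride_length
f = 3.4 / 1.17
f = 2.9060


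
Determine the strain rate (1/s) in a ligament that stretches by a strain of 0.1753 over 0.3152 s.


strain_rate = delta_strain / delta_t
strain_rate = 0.1753 / 0.3152
strain_rate = 0.5562


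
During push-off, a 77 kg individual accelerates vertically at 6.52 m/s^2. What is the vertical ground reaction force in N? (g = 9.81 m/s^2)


GRF = m * (g + a)
GRF = 77 * (9.81 + 6.52)
GRF = 77 * 16.3300
GRF = 1257.4100


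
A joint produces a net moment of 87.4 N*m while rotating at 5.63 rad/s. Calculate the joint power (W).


P = M * omega
P = 87.4 * 5.63
P = 492.0620


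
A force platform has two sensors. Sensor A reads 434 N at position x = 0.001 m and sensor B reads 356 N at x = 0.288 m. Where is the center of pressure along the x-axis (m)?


COP_x = (F1*x1 + F2*x2) / (F1 + F2)
COP_x = (434*0.001 + 356*0.288) / (434 + 356)
Numerator = 102.9620
Denominator = 790
COP_x = 0.1303


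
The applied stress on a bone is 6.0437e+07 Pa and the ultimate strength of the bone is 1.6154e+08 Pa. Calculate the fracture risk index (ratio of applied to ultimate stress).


FRI = applied / ultimate
FRI = 6.0437e+07 / 1.6154e+08
FRI = 0.3741


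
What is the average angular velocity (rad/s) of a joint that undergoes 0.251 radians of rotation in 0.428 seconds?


omega = delta_theta / delta_t
omega = 0.251 / 0.428
omega = 0.5864


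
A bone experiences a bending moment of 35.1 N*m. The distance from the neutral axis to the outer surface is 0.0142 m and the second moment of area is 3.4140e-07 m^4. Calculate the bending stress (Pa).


sigma = M * c / I
sigma = 35.1 * 0.0142 / 3.4140e-07
M * c = 0.4984
sigma = 1.4599e+06


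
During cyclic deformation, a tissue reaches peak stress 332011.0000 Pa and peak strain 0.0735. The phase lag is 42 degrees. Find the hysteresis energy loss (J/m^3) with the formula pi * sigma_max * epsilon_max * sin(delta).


E_loss = pi * sigma_max * epsilon_max * sin(delta)
delta = 42 deg = 0.7330 rad
sin(delta) = 0.6691
E_loss = pi * 332011.0000 * 0.0735 * 0.6691
E_loss = 51298.0173


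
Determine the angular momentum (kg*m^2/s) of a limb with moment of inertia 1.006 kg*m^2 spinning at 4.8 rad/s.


L = I * omega
L = 1.006 * 4.8
L = 4.8288


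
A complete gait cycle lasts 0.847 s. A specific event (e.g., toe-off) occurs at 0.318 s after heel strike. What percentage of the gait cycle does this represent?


pct = (event_time / cycle_time) * 100
pct = (0.318 / 0.847) * 100
ratio = 0.3754
pct = 37.5443


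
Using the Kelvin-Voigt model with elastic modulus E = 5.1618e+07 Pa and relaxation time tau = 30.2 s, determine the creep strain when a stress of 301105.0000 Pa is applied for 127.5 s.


epsilon(t) = (sigma/E) * (1 - exp(-t/tau))
sigma/E = 301105.0000 / 5.1618e+07 = 0.0058
exp(-t/tau) = exp(-127.5 / 30.2) = 0.0147
epsilon = 0.0058 * (1 - 0.0147)
epsilon = 0.0057


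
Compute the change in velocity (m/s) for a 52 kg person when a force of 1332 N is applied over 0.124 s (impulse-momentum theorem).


J = F * dt = 1332 * 0.124 = 165.1680 N*s
delta_v = J / m
delta_v = 165.1680 / 52
delta_v = 3.1763


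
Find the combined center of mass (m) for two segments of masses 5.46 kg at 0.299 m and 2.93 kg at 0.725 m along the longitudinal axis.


COM = (m1*x1 + m2*x2) / (m1 + m2)
COM = (5.46*0.299 + 2.93*0.725) / (5.46 + 2.93)
Numerator = 3.7568
Denominator = 8.3900
COM = 0.4478


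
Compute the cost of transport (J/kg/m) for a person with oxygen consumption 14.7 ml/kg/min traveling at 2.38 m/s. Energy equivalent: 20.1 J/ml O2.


Power per kg = VO2 * 20.1 / 60
Power per kg = 14.7 * 20.1 / 60 = 4.9245 W/kg
Cost = power_per_kg / speed
Cost = 4.9245 / 2.38
Cost = 2.0691


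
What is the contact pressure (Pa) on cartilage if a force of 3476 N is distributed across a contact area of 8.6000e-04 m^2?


P = F / A
P = 3476 / 8.6000e-04
P = 4.0419e+06


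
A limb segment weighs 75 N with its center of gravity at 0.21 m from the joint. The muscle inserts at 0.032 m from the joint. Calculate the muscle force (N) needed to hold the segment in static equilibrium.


F_muscle = W * d_load / d_muscle
F_muscle = 75 * 0.21 / 0.032
Numerator = 15.7500
F_muscle = 492.1875


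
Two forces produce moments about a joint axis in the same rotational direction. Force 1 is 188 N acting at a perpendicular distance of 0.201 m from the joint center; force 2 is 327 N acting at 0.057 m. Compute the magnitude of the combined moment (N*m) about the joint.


M = F1 * d1 + F2 * d2
M = 188 * 0.201 + 327 * 0.057
M = 37.7880 + 18.6390
M = 56.4270


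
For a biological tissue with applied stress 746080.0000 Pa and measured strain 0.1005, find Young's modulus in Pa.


E = stress / strain
E = 746080.0000 / 0.1005
E = 7.4237e+06


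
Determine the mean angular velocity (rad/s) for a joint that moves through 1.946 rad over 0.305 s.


omega = delta_theta / delta_t
omega = 1.946 / 0.305
omega = 6.3803


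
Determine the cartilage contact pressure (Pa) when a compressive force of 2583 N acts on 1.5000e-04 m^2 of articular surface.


P = F / A
P = 2583 / 1.5000e-04
P = 1.7220e+07


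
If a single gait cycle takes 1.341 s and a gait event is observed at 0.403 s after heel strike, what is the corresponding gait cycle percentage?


pct = (event_time / cycle_time) * 100
pct = (0.403 / 1.341) * 100
ratio = 0.3005
pct = 30.0522


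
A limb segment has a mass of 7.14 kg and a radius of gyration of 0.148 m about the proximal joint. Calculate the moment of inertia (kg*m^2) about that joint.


I = m * k^2
I = 7.14 * 0.148^2
k^2 = 0.0219
I = 0.1564


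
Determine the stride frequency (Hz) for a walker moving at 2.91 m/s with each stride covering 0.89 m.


f = v / stride_length
f = 2.91 / 0.89
f = 3.2697


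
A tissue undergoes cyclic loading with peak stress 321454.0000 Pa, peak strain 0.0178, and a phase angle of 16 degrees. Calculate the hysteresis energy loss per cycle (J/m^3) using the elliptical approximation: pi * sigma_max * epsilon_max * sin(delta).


E_loss = pi * sigma_max * epsilon_max * sin(delta)
delta = 16 deg = 0.2793 rad
sin(delta) = 0.2756
E_loss = pi * 321454.0000 * 0.0178 * 0.2756
E_loss = 4954.8075


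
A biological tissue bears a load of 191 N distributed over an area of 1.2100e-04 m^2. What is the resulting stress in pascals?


stress = F / A
stress = 191 / 1.2100e-04
stress = 1.5785e+06


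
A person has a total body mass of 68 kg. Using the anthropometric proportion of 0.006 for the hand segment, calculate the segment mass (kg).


m_segment = body_mass * fraction
m_segment = 68 * 0.006
m_segment = 0.4080


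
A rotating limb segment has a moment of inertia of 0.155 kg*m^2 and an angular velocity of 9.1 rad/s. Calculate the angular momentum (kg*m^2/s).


L = I * omega
L = 0.155 * 9.1
L = 1.4105


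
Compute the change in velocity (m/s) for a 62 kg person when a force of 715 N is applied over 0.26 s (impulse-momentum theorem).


J = F * dt = 715 * 0.26 = 185.9000 N*s
delta_v = J / m
delta_v = 185.9000 / 62
delta_v = 2.9984


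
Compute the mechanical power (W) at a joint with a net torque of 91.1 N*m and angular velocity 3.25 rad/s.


P = M * omega
P = 91.1 * 3.25
P = 296.0750


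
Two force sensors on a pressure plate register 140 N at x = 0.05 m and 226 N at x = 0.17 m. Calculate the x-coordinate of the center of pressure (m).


COP_x = (F1*x1 + F2*x2) / (F1 + F2)
COP_x = (140*0.05 + 226*0.17) / (140 + 226)
Numerator = 45.4200
Denominator = 366
COP_x = 0.1241


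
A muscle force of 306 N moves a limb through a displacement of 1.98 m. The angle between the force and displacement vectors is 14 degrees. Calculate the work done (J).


W = F * d * cos(theta)
theta = 14 deg = 0.2443 rad
cos(theta) = 0.9703
W = 306 * 1.98 * 0.9703
W = 587.8828


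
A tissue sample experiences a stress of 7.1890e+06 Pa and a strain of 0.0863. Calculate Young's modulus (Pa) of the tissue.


E = stress / strain
E = 7.1890e+06 / 0.0863
E = 8.3302e+07


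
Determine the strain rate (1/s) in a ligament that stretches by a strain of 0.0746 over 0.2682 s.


strain_rate = delta_strain / delta_t
strain_rate = 0.0746 / 0.2682
strain_rate = 0.2782


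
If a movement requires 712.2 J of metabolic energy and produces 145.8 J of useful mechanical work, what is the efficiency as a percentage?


eta = (W_mech / E_meta) * 100
eta = (145.8 / 712.2) * 100
ratio = 0.2047
eta = 20.4718


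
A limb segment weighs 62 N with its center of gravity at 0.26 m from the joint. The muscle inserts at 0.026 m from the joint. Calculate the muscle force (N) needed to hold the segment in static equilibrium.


F_muscle = W * d_load / d_muscle
F_muscle = 62 * 0.26 / 0.026
Numerator = 16.1200
F_muscle = 620.0000


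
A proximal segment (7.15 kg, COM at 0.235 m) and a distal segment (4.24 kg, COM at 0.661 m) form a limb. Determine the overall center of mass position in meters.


COM = (m1*x1 + m2*x2) / (m1 + m2)
COM = (7.15*0.235 + 4.24*0.661) / (7.15 + 4.24)
Numerator = 4.4829
Denominator = 11.3900
COM = 0.3936


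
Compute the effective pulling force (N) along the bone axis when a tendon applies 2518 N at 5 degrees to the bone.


F_eff = F_tendon * cos(theta)
theta = 5 deg = 0.0873 rad
cos(theta) = 0.9962
F_eff = 2518 * 0.9962
F_eff = 2508.4182


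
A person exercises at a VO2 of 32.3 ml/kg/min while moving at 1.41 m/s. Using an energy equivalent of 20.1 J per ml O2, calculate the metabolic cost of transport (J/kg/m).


Power per kg = VO2 * 20.1 / 60
Power per kg = 32.3 * 20.1 / 60 = 10.8205 W/kg
Cost = power_per_kg / speed
Cost = 10.8205 / 1.41
Cost = 7.6741


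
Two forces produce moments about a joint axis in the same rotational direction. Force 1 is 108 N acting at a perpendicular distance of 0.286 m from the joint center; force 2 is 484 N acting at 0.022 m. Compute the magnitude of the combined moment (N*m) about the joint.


M = F1 * d1 + F2 * d2
M = 108 * 0.286 + 484 * 0.022
M = 30.8880 + 10.6480
M = 41.5360


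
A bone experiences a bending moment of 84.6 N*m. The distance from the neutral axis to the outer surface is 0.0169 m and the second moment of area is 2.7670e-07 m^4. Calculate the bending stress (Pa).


sigma = M * c / I
sigma = 84.6 * 0.0169 / 2.7670e-07
M * c = 1.4297
sigma = 5.1671e+06


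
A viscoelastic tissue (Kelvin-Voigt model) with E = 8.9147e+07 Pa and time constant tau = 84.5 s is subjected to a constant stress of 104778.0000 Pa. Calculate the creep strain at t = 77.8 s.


epsilon(t) = (sigma/E) * (1 - exp(-t/tau))
sigma/E = 104778.0000 / 8.9147e+07 = 0.0012
exp(-t/tau) = exp(-77.8 / 84.5) = 0.3982
epsilon = 0.0012 * (1 - 0.3982)
epsilon = 7.0728e-04


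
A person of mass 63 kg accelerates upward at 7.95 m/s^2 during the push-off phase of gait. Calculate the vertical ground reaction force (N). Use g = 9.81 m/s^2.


GRF = m * (g + a)
GRF = 63 * (9.81 + 7.95)
GRF = 63 * 17.7600
GRF = 1118.8800


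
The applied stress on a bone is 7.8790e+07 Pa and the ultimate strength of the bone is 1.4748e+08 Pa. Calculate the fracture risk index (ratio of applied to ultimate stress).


FRI = applied / ultimate
FRI = 7.8790e+07 / 1.4748e+08
FRI = 0.5342


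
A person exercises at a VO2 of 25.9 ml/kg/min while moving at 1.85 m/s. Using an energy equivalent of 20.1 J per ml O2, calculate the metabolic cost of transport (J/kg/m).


Power per kg = VO2 * 20.1 / 60
Power per kg = 25.9 * 20.1 / 60 = 8.6765 W/kg
Cost = power_per_kg / speed
Cost = 8.6765 / 1.85
Cost = 4.6900


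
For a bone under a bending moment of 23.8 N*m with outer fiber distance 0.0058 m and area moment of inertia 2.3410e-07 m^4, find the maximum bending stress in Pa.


sigma = M * c / I
sigma = 23.8 * 0.0058 / 2.3410e-07
M * c = 0.1380
sigma = 589662.5374


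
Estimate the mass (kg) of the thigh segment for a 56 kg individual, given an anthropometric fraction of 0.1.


m_segment = body_mass * fraction
m_segment = 56 * 0.1
m_segment = 5.6000


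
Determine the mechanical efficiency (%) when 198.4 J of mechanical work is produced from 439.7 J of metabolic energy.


eta = (W_mech / E_meta) * 100
eta = (198.4 / 439.7) * 100
ratio = 0.4512
eta = 45.1217


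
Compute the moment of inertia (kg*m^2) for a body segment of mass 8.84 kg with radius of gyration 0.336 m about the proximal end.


I = m * k^2
I = 8.84 * 0.336^2
k^2 = 0.1129
I = 0.9980


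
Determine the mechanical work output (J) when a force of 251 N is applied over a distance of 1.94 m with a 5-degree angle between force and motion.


W = F * d * cos(theta)
theta = 5 deg = 0.0873 rad
cos(theta) = 0.9962
W = 251 * 1.94 * 0.9962
W = 485.0870


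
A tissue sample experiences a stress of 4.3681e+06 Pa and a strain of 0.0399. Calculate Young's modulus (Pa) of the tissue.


E = stress / strain
E = 4.3681e+06 / 0.0399
E = 1.0948e+08


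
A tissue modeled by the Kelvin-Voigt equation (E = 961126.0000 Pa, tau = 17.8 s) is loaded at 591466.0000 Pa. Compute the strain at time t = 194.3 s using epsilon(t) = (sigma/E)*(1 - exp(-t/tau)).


epsilon(t) = (sigma/E) * (1 - exp(-t/tau))
sigma/E = 591466.0000 / 961126.0000 = 0.6154
exp(-t/tau) = exp(-194.3 / 17.8) = 1.8170e-05
epsilon = 0.6154 * (1 - 1.8170e-05)
epsilon = 0.6154


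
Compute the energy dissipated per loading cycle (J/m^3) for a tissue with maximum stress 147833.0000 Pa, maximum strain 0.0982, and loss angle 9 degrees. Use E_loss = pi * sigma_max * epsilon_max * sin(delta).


E_loss = pi * sigma_max * epsilon_max * sin(delta)
delta = 9 deg = 0.1571 rad
sin(delta) = 0.1564
E_loss = pi * 147833.0000 * 0.0982 * 0.1564
E_loss = 7134.5271


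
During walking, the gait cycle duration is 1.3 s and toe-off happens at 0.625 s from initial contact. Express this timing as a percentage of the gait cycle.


pct = (event_time / cycle_time) * 100
pct = (0.625 / 1.3) * 100
ratio = 0.4808
pct = 48.0769


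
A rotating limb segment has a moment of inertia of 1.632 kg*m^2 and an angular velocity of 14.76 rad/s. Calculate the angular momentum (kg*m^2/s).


L = I * omega
L = 1.632 * 14.76
L = 24.0883


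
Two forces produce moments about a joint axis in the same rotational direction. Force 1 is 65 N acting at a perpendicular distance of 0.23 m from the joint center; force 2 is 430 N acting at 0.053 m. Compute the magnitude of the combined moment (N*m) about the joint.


M = F1 * d1 + F2 * d2
M = 65 * 0.23 + 430 * 0.053
M = 14.9500 + 22.7900
M = 37.7400


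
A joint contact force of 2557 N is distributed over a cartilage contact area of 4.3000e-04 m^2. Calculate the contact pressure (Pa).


P = F / A
P = 2557 / 4.3000e-04
P = 5.9465e+06


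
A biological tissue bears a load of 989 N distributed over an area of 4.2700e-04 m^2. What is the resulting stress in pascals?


stress = F / A
stress = 989 / 4.2700e-04
stress = 2.3162e+06


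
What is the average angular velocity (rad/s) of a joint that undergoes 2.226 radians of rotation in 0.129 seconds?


omega = delta_theta / delta_t
omega = 2.226 / 0.129
omega = 17.2558


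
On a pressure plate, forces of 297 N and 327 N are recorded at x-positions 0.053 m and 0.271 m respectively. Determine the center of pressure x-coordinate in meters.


COP_x = (F1*x1 + F2*x2) / (F1 + F2)
COP_x = (297*0.053 + 327*0.271) / (297 + 327)
Numerator = 104.3580
Denominator = 624
COP_x = 0.1672


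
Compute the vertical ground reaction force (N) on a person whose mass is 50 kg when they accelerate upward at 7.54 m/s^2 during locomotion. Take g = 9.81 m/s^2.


GRF = m * (g + a)
GRF = 50 * (9.81 + 7.54)
GRF = 50 * 17.3500
GRF = 867.5000


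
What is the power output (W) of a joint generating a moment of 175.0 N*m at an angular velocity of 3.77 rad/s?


P = M * omega
P = 175.0 * 3.77
P = 659.7500


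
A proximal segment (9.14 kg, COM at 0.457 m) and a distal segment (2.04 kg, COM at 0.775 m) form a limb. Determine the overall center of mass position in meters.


COM = (m1*x1 + m2*x2) / (m1 + m2)
COM = (9.14*0.457 + 2.04*0.775) / (9.14 + 2.04)
Numerator = 5.7580
Denominator = 11.1800
COM = 0.5150


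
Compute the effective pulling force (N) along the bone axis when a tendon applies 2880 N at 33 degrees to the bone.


F_eff = F_tendon * cos(theta)
theta = 33 deg = 0.5760 rad
cos(theta) = 0.8387
F_eff = 2880 * 0.8387
F_eff = 2415.3712


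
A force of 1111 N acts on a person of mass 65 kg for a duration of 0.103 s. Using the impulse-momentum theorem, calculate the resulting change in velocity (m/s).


J = F * dt = 1111 * 0.103 = 114.4330 N*s
delta_v = J / m
delta_v = 114.4330 / 65
delta_v = 1.7605


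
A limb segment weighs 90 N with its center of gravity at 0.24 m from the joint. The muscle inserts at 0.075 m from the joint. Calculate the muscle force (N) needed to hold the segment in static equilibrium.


F_muscle = W * d_load / d_muscle
F_muscle = 90 * 0.24 / 0.075
Numerator = 21.6000
F_muscle = 288.0000


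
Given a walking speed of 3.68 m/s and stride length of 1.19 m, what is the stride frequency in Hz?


f = v / stride_length
f = 3.68 / 1.19
f = 3.0924


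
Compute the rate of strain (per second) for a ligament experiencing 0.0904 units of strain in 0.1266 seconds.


strain_rate = delta_strain / delta_t
strain_rate = 0.0904 / 0.1266
strain_rate = 0.7141


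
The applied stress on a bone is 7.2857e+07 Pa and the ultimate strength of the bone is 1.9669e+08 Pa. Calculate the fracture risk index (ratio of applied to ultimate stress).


FRI = applied / ultimate
FRI = 7.2857e+07 / 1.9669e+08
FRI = 0.3704


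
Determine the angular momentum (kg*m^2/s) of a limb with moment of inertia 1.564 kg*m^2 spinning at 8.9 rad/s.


L = I * omega
L = 1.564 * 8.9
L = 13.9196


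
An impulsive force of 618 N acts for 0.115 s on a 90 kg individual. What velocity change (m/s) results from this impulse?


J = F * dt = 618 * 0.115 = 71.0700 N*s
delta_v = J / m
delta_v = 71.0700 / 90
delta_v = 0.7897


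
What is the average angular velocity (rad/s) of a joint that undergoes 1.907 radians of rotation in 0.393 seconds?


omega = delta_theta / delta_t
omega = 1.907 / 0.393
omega = 4.8524


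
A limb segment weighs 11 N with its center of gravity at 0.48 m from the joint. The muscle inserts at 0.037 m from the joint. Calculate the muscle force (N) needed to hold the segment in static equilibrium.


F_muscle = W * d_load / d_muscle
F_muscle = 11 * 0.48 / 0.037
Numerator = 5.2800
F_muscle = 142.7027


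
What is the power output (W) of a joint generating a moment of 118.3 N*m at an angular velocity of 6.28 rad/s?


P = M * omega
P = 118.3 * 6.28
P = 742.9240


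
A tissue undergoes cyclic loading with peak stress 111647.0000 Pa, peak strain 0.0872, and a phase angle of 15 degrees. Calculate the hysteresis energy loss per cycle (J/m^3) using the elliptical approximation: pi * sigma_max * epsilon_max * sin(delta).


E_loss = pi * sigma_max * epsilon_max * sin(delta)
delta = 15 deg = 0.2618 rad
sin(delta) = 0.2588
E_loss = pi * 111647.0000 * 0.0872 * 0.2588
E_loss = 7916.0704


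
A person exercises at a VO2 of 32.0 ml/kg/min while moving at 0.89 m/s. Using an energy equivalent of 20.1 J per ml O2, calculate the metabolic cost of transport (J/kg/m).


Power per kg = VO2 * 20.1 / 60
Power per kg = 32.0 * 20.1 / 60 = 10.7200 W/kg
Cost = power_per_kg / speed
Cost = 10.7200 / 0.89
Cost = 12.0449


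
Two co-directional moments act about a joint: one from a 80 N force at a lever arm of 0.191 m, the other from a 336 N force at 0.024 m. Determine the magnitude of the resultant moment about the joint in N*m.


M = F1 * d1 + F2 * d2
M = 80 * 0.191 + 336 * 0.024
M = 15.2800 + 8.0640
M = 23.3440


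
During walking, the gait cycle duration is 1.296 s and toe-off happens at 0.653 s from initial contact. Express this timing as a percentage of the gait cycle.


pct = (event_time / cycle_time) * 100
pct = (0.653 / 1.296) * 100
ratio = 0.5039
pct = 50.3858


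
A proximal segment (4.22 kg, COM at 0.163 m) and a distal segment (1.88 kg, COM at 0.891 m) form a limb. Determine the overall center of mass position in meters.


COM = (m1*x1 + m2*x2) / (m1 + m2)
COM = (4.22*0.163 + 1.88*0.891) / (4.22 + 1.88)
Numerator = 2.3629
Denominator = 6.1000
COM = 0.3874


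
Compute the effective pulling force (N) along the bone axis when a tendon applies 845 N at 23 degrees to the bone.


F_eff = F_tendon * cos(theta)
theta = 23 deg = 0.4014 rad
cos(theta) = 0.9205
F_eff = 845 * 0.9205
F_eff = 777.8266


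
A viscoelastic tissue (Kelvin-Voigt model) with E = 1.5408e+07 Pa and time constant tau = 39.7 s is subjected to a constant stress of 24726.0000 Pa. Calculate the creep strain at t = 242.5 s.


epsilon(t) = (sigma/E) * (1 - exp(-t/tau))
sigma/E = 24726.0000 / 1.5408e+07 = 0.0016
exp(-t/tau) = exp(-242.5 / 39.7) = 0.0022
epsilon = 0.0016 * (1 - 0.0022)
epsilon = 0.0016


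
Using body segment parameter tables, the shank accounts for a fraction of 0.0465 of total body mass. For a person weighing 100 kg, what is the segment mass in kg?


m_segment = body_mass * fraction
m_segment = 100 * 0.0465
m_segment = 4.6500


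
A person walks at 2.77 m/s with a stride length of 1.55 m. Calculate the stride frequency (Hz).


f = v / stride_length
f = 2.77 / 1.55
f = 1.7871


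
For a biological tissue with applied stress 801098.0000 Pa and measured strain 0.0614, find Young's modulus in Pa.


E = stress / strain
E = 801098.0000 / 0.0614
E = 1.3047e+07


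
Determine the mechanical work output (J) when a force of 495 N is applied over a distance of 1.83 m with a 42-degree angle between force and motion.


W = F * d * cos(theta)
theta = 42 deg = 0.7330 rad
cos(theta) = 0.7431
W = 495 * 1.83 * 0.7431
W = 673.1777


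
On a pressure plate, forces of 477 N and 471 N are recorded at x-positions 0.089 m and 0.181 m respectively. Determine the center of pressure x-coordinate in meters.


COP_x = (F1*x1 + F2*x2) / (F1 + F2)
COP_x = (477*0.089 + 471*0.181) / (477 + 471)
Numerator = 127.7040
Denominator = 948
COP_x = 0.1347


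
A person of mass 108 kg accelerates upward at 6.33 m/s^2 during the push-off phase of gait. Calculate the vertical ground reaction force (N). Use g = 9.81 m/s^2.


GRF = m * (g + a)
GRF = 108 * (9.81 + 6.33)
GRF = 108 * 16.1400
GRF = 1743.1200
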